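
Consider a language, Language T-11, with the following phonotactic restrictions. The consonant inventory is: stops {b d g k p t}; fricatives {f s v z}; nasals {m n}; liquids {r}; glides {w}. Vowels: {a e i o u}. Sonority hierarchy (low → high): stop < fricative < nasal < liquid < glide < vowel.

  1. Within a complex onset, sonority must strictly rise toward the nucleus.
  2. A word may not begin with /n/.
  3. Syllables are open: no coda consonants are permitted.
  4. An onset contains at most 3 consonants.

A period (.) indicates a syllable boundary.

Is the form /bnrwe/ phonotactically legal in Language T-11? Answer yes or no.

no

/bnrwe/ — violates constraint 4: syllable 1 onset /bnrw/ has 4 consonants (> 3) → phonotactically illegal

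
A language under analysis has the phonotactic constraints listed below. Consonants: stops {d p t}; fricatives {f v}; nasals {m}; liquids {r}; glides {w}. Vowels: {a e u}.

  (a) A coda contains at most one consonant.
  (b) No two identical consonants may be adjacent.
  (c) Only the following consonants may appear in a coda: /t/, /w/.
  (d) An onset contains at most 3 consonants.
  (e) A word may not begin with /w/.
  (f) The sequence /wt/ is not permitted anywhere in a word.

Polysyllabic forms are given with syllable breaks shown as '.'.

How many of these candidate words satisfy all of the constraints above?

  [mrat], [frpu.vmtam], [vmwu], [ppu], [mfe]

[mrat] — σ1 onset /mr/ (2C), coda /t/ ok → phonotactically legal
[frpu.vmtam] — violates constraint (c): syllable 2 coda contains /m/, which is not a licensed coda consonant → phonotactically illegal
[vmwu] — σ1 onset /vmw/ (3C), coda /∅/ ok → phonotactically legal
[ppu] — violates constraint (b): adjacent identical consonants /pp/ → phonotactically illegal
[mfe] — σ1 onset /mf/ (2C), coda /∅/ ok → phonotactically legal
Phonotactically legal: [mrat], [vmwu], [mfe] → 3.

3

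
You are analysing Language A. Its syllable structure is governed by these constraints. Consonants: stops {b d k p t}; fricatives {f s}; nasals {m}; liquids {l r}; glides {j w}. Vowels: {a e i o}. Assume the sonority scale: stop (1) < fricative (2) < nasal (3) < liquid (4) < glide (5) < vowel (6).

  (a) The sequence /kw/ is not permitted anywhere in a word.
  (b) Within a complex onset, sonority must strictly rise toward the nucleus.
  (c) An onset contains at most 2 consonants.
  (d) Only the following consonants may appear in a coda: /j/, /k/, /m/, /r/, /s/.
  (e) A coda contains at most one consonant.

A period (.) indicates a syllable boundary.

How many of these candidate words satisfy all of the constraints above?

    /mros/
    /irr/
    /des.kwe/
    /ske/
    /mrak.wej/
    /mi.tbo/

1

/mros/ — σ1 onset /mr/ (3→4 rises), coda /s/ ok → phonotactically legal
/irr/ — violates constraint (e): syllable 1 coda /rr/ has 2 consonants (> 1) → phonotactically illegal
/des.kwe/ — violates constraint (a): contains banned sequence /kw/ → phonotactically illegal
/ske/ — violates constraint (b): syllable 1 onset /sk/: /s/ (fricative, 2) → /k/ (stop, 1) does not rise → phonotactically illegal
/mrak.wej/ — violates constraint (a): contains banned sequence /kw/ → phonotactically illegal
/mi.tbo/ — violates constraint (b): syllable 2 onset /tb/: /t/ (stop, 1) → /b/ (stop, 1) does not rise → phonotactically illegal
Phonotactically legal: /mros/ → 1.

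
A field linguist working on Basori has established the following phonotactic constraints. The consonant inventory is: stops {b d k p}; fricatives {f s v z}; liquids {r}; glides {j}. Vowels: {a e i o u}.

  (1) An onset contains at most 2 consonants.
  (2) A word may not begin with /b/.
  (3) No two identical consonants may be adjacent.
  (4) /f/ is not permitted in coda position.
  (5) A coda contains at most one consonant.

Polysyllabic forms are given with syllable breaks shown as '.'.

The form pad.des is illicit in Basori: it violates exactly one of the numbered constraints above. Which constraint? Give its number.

pad.des: adjacent identical consonants /dd/.
This is a violation of constraint 3: "No two identical consonants may be adjacent."
The remaining constraints (1, 2, 4, 5) are satisfied.

3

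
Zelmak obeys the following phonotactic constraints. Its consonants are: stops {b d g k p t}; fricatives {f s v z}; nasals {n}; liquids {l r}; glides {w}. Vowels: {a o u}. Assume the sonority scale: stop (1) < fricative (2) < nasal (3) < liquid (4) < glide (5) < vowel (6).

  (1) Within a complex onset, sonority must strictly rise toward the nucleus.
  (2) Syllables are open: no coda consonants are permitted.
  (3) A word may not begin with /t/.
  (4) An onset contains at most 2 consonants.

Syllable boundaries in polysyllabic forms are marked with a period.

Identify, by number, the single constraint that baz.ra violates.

2

baz.ra: syllable 1 coda /z/ has 1 consonant (> 0).
This is a violation of constraint 2: "Syllables are open: no coda consonants are permitted."
The remaining constraints (1, 3, 4) are satisfied.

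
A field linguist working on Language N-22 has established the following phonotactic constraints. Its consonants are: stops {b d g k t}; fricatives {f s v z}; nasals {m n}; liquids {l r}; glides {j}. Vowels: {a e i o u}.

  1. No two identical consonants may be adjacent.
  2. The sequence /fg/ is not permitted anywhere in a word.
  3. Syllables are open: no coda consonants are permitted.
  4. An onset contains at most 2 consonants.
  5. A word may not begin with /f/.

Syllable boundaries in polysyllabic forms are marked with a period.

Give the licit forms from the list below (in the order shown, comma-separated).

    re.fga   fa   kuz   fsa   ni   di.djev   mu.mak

re.fga — violates constraint 2: contains banned sequence /fg/ → illicit
fa — violates constraint 5: word begins with /f/ → illicit
kuz — violates constraint 3: syllable 1 coda /z/ has 1 consonant (> 0) → illicit
fsa — violates constraint 5: word begins with /f/ → illicit
ni — σ1 onset /n/, coda /∅/ ok → licit
di.djev — violates constraint 3: syllable 2 coda /v/ has 1 consonant (> 0) → illicit
mu.mak — violates constraint 3: syllable 2 coda /k/ has 1 consonant (> 0) → illicit

ni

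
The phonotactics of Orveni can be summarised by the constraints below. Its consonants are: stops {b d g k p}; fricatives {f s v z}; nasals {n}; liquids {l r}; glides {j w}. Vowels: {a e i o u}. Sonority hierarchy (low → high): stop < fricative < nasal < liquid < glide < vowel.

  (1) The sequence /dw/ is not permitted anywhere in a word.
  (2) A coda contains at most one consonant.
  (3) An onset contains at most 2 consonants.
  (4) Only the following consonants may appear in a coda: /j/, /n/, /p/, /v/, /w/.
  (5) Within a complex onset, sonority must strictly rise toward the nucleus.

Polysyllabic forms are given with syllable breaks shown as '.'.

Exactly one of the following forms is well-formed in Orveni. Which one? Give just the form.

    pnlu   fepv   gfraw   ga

pnlu — violates constraint 3: syllable 1 onset /pnl/ has 3 consonants (> 2) → ill-formed
fepv — violates constraint 2: syllable 1 coda /pv/ has 2 consonants (> 1) → ill-formed
gfraw — violates constraint 3: syllable 1 onset /gfr/ has 3 consonants (> 2) → ill-formed
ga — σ1 onset /g/, coda /∅/ ok → well-formed

ga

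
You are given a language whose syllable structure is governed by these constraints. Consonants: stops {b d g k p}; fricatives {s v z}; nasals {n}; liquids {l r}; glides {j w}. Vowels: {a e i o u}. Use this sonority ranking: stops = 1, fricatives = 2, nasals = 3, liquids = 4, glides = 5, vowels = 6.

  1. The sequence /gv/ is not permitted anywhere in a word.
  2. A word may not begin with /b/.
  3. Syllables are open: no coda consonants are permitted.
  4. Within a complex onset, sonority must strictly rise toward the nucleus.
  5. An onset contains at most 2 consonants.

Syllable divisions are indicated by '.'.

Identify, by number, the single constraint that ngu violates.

ngu: syllable 1 onset /ng/: /n/ (nasal, 3) → /g/ (stop, 1) does not rise.
This is a violation of constraint 4: "Within a complex onset, sonority must strictly rise toward the nucleus."
The remaining constraints (1, 2, 3, 5) are satisfied.

4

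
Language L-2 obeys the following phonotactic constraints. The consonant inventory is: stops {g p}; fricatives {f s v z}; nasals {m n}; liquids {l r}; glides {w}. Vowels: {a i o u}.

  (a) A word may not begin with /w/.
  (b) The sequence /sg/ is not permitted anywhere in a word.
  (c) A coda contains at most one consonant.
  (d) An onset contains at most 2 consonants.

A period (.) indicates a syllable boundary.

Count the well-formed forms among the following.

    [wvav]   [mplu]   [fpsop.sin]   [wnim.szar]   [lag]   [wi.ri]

1

[wvav] — violates constraint (a): word begins with /w/ → ill-formed
[mplu] — violates constraint (d): syllable 1 onset /mpl/ has 3 consonants (> 2) → ill-formed
[fpsop.sin] — violates constraint (d): syllable 1 onset /fps/ has 3 consonants (> 2) → ill-formed
[wnim.szar] — violates constraint (a): word begins with /w/ → ill-formed
[lag] — σ1 onset /l/, coda /g/ ok → well-formed
[wi.ri] — violates constraint (a): word begins with /w/ → ill-formed
Well-formed: [lag] → 1.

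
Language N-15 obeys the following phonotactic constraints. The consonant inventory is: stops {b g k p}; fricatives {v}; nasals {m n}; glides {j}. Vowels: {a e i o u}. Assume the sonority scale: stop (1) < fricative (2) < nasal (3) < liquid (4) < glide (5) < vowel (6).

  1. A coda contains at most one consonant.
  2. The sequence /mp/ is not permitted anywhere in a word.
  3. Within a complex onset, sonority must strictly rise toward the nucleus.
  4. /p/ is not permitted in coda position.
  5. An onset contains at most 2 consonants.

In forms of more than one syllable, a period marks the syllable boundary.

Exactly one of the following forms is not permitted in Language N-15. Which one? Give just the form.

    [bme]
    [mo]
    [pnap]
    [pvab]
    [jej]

[bme] — σ1 onset /bm/ (1→3 rises), coda /∅/ ok → permitted
[mo] — σ1 onset /m/, coda /∅/ ok → permitted
[pnap] — violates constraint 4: syllable 1 coda contains /p/ → not permitted
[pvab] — σ1 onset /pv/ (1→2 rises), coda /b/ ok → permitted
[jej] — σ1 onset /j/, coda /j/ ok → permitted

[pnap]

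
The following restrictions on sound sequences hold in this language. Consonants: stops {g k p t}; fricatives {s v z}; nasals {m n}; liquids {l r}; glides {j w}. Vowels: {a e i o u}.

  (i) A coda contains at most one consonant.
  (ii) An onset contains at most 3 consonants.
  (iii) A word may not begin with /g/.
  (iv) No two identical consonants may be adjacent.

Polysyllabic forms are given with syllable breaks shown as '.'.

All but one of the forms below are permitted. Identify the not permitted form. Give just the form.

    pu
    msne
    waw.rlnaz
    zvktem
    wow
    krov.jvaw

pu — σ1 onset /p/, coda /∅/ ok → permitted
msne — σ1 onset /msn/ (3C), coda /∅/ ok → permitted
waw.rlnaz — σ1 onset /w/, coda /w/ ok; σ2 onset /rln/ (3C), coda /z/ ok → permitted
zvktem — violates constraint (ii): syllable 1 onset /zvkt/ has 4 consonants (> 3) → not permitted
wow — σ1 onset /w/, coda /w/ ok → permitted
krov.jvaw — σ1 onset /kr/ (2C), coda /v/ ok; σ2 onset /jv/ (2C), coda /w/ ok → permitted

zvktem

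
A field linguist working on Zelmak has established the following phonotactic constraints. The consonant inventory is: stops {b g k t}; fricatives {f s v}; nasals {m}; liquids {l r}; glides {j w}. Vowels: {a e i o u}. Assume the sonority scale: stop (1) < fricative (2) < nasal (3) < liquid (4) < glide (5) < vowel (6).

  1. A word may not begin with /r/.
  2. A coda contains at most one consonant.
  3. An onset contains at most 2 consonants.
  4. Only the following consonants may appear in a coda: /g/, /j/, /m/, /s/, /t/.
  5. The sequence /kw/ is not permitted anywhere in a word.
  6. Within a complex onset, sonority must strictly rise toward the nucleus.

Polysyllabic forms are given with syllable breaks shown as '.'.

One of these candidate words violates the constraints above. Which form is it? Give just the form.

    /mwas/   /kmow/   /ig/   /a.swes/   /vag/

/kmow/

/mwas/ — σ1 onset /mw/ (3→5 rises), coda /s/ ok → licit
/kmow/ — violates constraint 4: syllable 1 coda contains /w/, which is not a licensed coda consonant → illicit
/ig/ — σ1 onset /∅/, coda /g/ ok → licit
/a.swes/ — σ1 onset /∅/, coda /∅/ ok; σ2 onset /sw/ (2→5 rises), coda /s/ ok → licit
/vag/ — σ1 onset /v/, coda /g/ ok → licit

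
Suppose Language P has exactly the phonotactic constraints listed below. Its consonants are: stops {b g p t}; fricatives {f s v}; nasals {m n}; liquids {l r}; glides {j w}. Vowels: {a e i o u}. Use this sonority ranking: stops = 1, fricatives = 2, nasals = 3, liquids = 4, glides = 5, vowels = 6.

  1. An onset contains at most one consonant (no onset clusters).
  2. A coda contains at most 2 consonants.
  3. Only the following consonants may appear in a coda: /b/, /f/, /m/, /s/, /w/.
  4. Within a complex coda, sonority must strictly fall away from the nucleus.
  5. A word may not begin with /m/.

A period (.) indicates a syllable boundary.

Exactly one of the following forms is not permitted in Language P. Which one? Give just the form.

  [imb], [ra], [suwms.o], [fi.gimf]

[imb] — σ1 onset /∅/, coda /mb/ (3→1 falls) ok → permitted
[ra] — σ1 onset /r/, coda /∅/ ok → permitted
[suwms.o] — violates constraint 2: syllable 1 coda /wms/ has 3 consonants (> 2) → not permitted
[fi.gimf] — σ1 onset /f/, coda /∅/ ok; σ2 onset /g/, coda /mf/ (3→2 falls) ok → permitted

[suwms.o]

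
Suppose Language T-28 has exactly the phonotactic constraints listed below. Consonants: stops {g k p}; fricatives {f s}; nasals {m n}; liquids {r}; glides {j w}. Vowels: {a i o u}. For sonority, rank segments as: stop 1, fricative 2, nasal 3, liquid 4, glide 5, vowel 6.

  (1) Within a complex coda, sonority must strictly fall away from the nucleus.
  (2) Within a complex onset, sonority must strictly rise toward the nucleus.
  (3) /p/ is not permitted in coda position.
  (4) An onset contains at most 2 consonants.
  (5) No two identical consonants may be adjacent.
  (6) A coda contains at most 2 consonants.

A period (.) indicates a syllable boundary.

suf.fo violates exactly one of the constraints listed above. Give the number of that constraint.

suf.fo: adjacent identical consonants /ff/.
This is a violation of constraint 5: "No two identical consonants may be adjacent."
The remaining constraints (1, 2, 3, 4, 6) are satisfied.

5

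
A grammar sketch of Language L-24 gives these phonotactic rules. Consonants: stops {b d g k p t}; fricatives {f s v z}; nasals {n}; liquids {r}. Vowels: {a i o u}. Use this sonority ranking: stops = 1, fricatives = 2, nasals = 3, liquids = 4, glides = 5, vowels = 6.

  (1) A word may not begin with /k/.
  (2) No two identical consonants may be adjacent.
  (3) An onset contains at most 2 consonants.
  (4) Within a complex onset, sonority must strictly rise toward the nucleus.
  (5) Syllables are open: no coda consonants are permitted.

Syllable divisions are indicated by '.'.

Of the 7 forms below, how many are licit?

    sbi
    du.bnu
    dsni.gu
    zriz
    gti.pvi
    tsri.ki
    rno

sbi — violates constraint 4: syllable 1 onset /sb/: /s/ (fricative, 2) → /b/ (stop, 1) does not rise → illicit
du.bnu — σ1 onset /d/, coda /∅/ ok; σ2 onset /bn/ (1→3 rises), coda /∅/ ok → licit
dsni.gu — violates constraint 3: syllable 1 onset /dsn/ has 3 consonants (> 2) → illicit
zriz — violates constraint 5: syllable 1 coda /z/ has 1 consonant (> 0) → illicit
gti.pvi — violates constraint 4: syllable 1 onset /gt/: /g/ (stop, 1) → /t/ (stop, 1) does not rise → illicit
tsri.ki — violates constraint 3: syllable 1 onset /tsr/ has 3 consonants (> 2) → illicit
rno — violates constraint 4: syllable 1 onset /rn/: /r/ (liquid, 4) → /n/ (nasal, 3) does not rise → illicit
Licit: du.bnu → 1.

1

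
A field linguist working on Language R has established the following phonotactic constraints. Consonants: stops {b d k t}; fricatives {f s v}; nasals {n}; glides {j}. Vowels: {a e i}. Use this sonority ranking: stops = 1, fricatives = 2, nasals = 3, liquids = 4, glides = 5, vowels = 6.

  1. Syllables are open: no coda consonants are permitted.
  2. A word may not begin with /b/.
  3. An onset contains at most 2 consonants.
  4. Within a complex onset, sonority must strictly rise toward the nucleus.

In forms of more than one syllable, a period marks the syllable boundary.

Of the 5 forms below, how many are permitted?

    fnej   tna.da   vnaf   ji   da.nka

2

fnej — violates constraint 1: syllable 1 coda /j/ has 1 consonant (> 0) → not permitted
tna.da — σ1 onset /tn/ (1→3 rises), coda /∅/ ok; σ2 onset /d/, coda /∅/ ok → permitted
vnaf — violates constraint 1: syllable 1 coda /f/ has 1 consonant (> 0) → not permitted
ji — σ1 onset /j/, coda /∅/ ok → permitted
da.nka — violates constraint 4: syllable 2 onset /nk/: /n/ (nasal, 3) → /k/ (stop, 1) does not rise → not permitted
Permitted: tna.da, ji → 2.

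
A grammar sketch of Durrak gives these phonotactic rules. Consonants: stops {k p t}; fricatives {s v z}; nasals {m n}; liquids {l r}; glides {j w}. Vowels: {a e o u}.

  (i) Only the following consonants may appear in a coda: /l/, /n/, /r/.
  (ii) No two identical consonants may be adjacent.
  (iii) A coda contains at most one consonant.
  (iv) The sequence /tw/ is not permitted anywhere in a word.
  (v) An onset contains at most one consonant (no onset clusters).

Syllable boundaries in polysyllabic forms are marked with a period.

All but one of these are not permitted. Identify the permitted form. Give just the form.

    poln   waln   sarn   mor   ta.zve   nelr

mor

poln — violates constraint (iii): syllable 1 coda /ln/ has 2 consonants (> 1) → not permitted
waln — violates constraint (iii): syllable 1 coda /ln/ has 2 consonants (> 1) → not permitted
sarn — violates constraint (iii): syllable 1 coda /rn/ has 2 consonants (> 1) → not permitted
mor — σ1 onset /m/, coda /r/ ok → permitted
ta.zve — violates constraint (v): syllable 2 onset /zv/ has 2 consonants (> 1) → not permitted
nelr — violates constraint (iii): syllable 1 coda /lr/ has 2 consonants (> 1) → not permitted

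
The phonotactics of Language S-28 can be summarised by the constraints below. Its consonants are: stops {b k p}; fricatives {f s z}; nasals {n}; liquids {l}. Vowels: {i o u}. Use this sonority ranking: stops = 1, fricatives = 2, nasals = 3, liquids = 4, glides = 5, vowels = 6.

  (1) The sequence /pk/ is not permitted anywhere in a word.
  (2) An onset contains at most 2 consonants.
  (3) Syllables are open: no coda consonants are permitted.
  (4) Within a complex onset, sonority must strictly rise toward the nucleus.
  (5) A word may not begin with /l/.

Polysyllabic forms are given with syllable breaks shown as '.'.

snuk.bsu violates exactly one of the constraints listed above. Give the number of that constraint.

snuk.bsu: syllable 1 coda /k/ has 1 consonant (> 0).
This is a violation of constraint 3: "Syllables are open: no coda consonants are permitted."
The remaining constraints (1, 2, 4, 5) are satisfied.

3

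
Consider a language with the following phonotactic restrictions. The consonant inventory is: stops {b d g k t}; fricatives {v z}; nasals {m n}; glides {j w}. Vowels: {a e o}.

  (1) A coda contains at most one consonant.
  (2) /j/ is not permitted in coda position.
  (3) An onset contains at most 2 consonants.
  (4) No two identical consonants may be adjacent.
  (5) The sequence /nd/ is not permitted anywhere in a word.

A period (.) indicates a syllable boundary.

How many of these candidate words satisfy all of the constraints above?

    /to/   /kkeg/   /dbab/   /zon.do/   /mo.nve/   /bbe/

3

/to/ — σ1 onset /t/, coda /∅/ ok → well-formed
/kkeg/ — violates constraint 4: adjacent identical consonants /kk/ → ill-formed
/dbab/ — σ1 onset /db/ (2C), coda /b/ ok → well-formed
/zon.do/ — violates constraint 5: contains banned sequence /nd/ → ill-formed
/mo.nve/ — σ1 onset /m/, coda /∅/ ok; σ2 onset /nv/ (2C), coda /∅/ ok → well-formed
/bbe/ — violates constraint 4: adjacent identical consonants /bb/ → ill-formed
Well-formed: /to/, /dbab/, /mo.nve/ → 3.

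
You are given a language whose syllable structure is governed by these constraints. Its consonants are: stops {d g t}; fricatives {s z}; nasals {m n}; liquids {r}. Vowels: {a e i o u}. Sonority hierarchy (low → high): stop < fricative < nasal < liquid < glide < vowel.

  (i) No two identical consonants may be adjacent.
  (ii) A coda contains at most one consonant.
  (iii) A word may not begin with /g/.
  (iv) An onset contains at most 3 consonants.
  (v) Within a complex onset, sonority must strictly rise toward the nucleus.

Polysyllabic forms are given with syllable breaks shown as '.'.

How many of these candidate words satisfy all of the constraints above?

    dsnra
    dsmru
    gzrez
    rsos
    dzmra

dsnra — violates constraint (iv): syllable 1 onset /dsnr/ has 4 consonants (> 3) → not permitted
dsmru — violates constraint (iv): syllable 1 onset /dsmr/ has 4 consonants (> 3) → not permitted
gzrez — violates constraint (iii): word begins with /g/ → not permitted
rsos — violates constraint (v): syllable 1 onset /rs/: /r/ (liquid, 4) → /s/ (fricative, 2) does not rise → not permitted
dzmra — violates constraint (iv): syllable 1 onset /dzmr/ has 4 consonants (> 3) → not permitted
No form is permitted → 0.

0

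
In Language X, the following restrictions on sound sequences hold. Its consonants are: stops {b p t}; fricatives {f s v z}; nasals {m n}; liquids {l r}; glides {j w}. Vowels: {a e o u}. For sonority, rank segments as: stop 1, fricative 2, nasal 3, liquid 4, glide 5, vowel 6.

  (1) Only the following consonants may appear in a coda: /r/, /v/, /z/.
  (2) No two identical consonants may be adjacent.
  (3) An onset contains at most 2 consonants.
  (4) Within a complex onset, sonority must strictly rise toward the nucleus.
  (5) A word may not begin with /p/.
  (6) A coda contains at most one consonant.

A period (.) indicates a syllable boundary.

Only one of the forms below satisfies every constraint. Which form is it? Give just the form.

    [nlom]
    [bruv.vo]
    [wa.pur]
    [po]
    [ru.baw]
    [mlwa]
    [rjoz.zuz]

[wa.pur]

[nlom] — violates constraint 1: syllable 1 coda contains /m/, which is not a licensed coda consonant → illicit
[bruv.vo] — violates constraint 2: adjacent identical consonants /vv/ → illicit
[wa.pur] — σ1 onset /w/, coda /∅/ ok; σ2 onset /p/, coda /r/ ok → licit
[po] — violates constraint 5: word begins with /p/ → illicit
[ru.baw] — violates constraint 1: syllable 2 coda contains /w/, which is not a licensed coda consonant → illicit
[mlwa] — violates constraint 3: syllable 1 onset /mlw/ has 3 consonants (> 2) → illicit
[rjoz.zuz] — violates constraint 2: adjacent identical consonants /zz/ → illicit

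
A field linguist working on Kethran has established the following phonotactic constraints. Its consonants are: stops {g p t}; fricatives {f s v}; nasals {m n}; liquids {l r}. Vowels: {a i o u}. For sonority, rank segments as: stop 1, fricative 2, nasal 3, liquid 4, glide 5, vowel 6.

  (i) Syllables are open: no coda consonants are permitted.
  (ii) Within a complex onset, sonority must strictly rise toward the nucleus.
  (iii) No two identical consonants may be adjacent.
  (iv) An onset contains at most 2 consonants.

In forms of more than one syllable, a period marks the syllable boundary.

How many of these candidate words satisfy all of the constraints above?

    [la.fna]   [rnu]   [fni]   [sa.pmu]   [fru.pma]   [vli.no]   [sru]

[la.fna] — σ1 onset /l/, coda /∅/ ok; σ2 onset /fn/ (2→3 rises), coda /∅/ ok → permitted
[rnu] — violates constraint (ii): syllable 1 onset /rn/: /r/ (liquid, 4) → /n/ (nasal, 3) does not rise → not permitted
[fni] — σ1 onset /fn/ (2→3 rises), coda /∅/ ok → permitted
[sa.pmu] — σ1 onset /s/, coda /∅/ ok; σ2 onset /pm/ (1→3 rises), coda /∅/ ok → permitted
[fru.pma] — σ1 onset /fr/ (2→4 rises), coda /∅/ ok; σ2 onset /pm/ (1→3 rises), coda /∅/ ok → permitted
[vli.no] — σ1 onset /vl/ (2→4 rises), coda /∅/ ok; σ2 onset /n/, coda /∅/ ok → permitted
[sru] — σ1 onset /sr/ (2→4 rises), coda /∅/ ok → permitted
Permitted: [la.fna], [fni], [sa.pmu], [fru.pma], [vli.no], [sru] → 6.

6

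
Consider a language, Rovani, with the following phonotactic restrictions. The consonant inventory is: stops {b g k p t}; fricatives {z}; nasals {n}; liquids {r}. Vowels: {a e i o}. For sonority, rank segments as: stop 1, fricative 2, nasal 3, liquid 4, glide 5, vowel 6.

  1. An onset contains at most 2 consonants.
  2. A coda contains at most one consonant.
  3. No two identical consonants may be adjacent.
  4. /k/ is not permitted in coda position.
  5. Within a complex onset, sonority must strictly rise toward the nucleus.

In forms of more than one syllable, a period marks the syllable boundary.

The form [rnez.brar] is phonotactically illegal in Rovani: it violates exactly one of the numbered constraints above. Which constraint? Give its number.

[rnez.brar]: syllable 1 onset /rn/: /r/ (liquid, 4) → /n/ (nasal, 3) does not rise.
This is a violation of constraint 5: "Within a complex onset, sonority must strictly rise toward the nucleus."
The remaining constraints (1, 2, 3, 4) are satisfied.

5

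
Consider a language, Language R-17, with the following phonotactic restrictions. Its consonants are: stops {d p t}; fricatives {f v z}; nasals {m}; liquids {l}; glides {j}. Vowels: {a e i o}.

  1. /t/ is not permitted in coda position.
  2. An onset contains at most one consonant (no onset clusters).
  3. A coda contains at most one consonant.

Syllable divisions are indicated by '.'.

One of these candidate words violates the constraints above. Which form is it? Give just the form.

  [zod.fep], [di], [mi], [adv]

[zod.fep] — σ1 onset /z/, coda /d/ ok; σ2 onset /f/, coda /p/ ok → phonotactically legal
[di] — σ1 onset /d/, coda /∅/ ok → phonotactically legal
[mi] — σ1 onset /m/, coda /∅/ ok → phonotactically legal
[adv] — violates constraint 3: syllable 1 coda /dv/ has 2 consonants (> 1) → phonotactically illegal

[adv]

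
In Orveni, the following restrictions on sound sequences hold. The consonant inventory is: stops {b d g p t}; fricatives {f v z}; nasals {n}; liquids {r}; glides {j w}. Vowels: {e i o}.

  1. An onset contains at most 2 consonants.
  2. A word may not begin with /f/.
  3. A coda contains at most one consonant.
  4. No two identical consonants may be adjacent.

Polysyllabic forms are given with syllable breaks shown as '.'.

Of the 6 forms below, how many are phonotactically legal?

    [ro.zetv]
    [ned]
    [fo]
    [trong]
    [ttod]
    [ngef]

2

[ro.zetv] — violates constraint 3: syllable 2 coda /tv/ has 2 consonants (> 1) → phonotactically illegal
[ned] — σ1 onset /n/, coda /d/ ok → phonotactically legal
[fo] — violates constraint 2: word begins with /f/ → phonotactically illegal
[trong] — violates constraint 3: syllable 1 coda /ng/ has 2 consonants (> 1) → phonotactically illegal
[ttod] — violates constraint 4: adjacent identical consonants /tt/ → phonotactically illegal
[ngef] — σ1 onset /ng/ (2C), coda /f/ ok → phonotactically legal
Phonotactically legal: [ned], [ngef] → 2.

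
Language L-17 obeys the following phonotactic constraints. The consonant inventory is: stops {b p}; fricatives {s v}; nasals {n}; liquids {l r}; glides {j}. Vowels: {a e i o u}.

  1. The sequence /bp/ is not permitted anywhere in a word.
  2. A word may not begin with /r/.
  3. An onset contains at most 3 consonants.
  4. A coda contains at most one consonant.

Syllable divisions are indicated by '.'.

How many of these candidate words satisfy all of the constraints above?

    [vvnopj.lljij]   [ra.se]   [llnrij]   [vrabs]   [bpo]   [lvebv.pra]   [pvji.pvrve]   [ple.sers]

0

[vvnopj.lljij] — violates constraint 4: syllable 1 coda /pj/ has 2 consonants (> 1) → phonotactically illegal
[ra.se] — violates constraint 2: word begins with /r/ → phonotactically illegal
[llnrij] — violates constraint 3: syllable 1 onset /llnr/ has 4 consonants (> 3) → phonotactically illegal
[vrabs] — violates constraint 4: syllable 1 coda /bs/ has 2 consonants (> 1) → phonotactically illegal
[bpo] — violates constraint 1: contains banned sequence /bp/ → phonotactically illegal
[lvebv.pra] — violates constraint 4: syllable 1 coda /bv/ has 2 consonants (> 1) → phonotactically illegal
[pvji.pvrve] — violates constraint 3: syllable 2 onset /pvrv/ has 4 consonants (> 3) → phonotactically illegal
[ple.sers] — violates constraint 4: syllable 2 coda /rs/ has 2 consonants (> 1) → phonotactically illegal
No form is phonotactically legal → 0.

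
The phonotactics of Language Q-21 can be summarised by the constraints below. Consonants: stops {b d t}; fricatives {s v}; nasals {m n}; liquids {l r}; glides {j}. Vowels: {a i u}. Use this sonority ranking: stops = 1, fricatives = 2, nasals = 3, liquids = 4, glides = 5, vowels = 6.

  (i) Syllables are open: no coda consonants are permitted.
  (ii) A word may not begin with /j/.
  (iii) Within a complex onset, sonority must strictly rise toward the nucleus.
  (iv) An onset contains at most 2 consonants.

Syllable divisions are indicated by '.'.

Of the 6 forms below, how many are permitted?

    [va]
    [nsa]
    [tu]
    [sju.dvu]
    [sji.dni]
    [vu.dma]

5

[va] — σ1 onset /v/, coda /∅/ ok → permitted
[nsa] — violates constraint (iii): syllable 1 onset /ns/: /n/ (nasal, 3) → /s/ (fricative, 2) does not rise → not permitted
[tu] — σ1 onset /t/, coda /∅/ ok → permitted
[sju.dvu] — σ1 onset /sj/ (2→5 rises), coda /∅/ ok; σ2 onset /dv/ (1→2 rises), coda /∅/ ok → permitted
[sji.dni] — σ1 onset /sj/ (2→5 rises), coda /∅/ ok; σ2 onset /dn/ (1→3 rises), coda /∅/ ok → permitted
[vu.dma] — σ1 onset /v/, coda /∅/ ok; σ2 onset /dm/ (1→3 rises), coda /∅/ ok → permitted
Permitted: [va], [tu], [sju.dvu], [sji.dni], [vu.dma] → 5.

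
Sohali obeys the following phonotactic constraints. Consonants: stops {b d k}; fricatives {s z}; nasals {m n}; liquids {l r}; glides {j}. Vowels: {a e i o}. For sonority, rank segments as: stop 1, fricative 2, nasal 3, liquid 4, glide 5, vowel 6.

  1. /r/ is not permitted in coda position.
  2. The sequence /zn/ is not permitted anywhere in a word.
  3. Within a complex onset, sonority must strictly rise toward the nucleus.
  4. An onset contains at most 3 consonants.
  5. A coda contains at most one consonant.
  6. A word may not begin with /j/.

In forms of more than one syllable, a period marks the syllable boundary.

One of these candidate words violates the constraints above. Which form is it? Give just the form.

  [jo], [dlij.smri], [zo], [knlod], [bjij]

[jo]

[jo] — violates constraint 6: word begins with /j/ → ill-formed
[dlij.smri] — σ1 onset /dl/ (1→4 rises), coda /j/ ok; σ2 onset /smr/ (2→3→4 rises), coda /∅/ ok → well-formed
[zo] — σ1 onset /z/, coda /∅/ ok → well-formed
[knlod] — σ1 onset /knl/ (1→3→4 rises), coda /d/ ok → well-formed
[bjij] — σ1 onset /bj/ (1→5 rises), coda /j/ ok → well-formed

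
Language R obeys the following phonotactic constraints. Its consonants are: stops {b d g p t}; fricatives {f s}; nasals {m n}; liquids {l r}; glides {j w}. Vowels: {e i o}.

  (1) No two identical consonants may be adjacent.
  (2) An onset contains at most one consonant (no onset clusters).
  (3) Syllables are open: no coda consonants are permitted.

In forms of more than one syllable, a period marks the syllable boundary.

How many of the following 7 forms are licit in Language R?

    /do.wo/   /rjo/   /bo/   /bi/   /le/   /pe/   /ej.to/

5

/do.wo/ — σ1 onset /d/, coda /∅/ ok; σ2 onset /w/, coda /∅/ ok → licit
/rjo/ — violates constraint 2: syllable 1 onset /rj/ has 2 consonants (> 1) → illicit
/bo/ — σ1 onset /b/, coda /∅/ ok → licit
/bi/ — σ1 onset /b/, coda /∅/ ok → licit
/le/ — σ1 onset /l/, coda /∅/ ok → licit
/pe/ — σ1 onset /p/, coda /∅/ ok → licit
/ej.to/ — violates constraint 3: syllable 1 coda /j/ has 1 consonant (> 0) → illicit
Licit: /do.wo/, /bo/, /bi/, /le/, /pe/ → 5.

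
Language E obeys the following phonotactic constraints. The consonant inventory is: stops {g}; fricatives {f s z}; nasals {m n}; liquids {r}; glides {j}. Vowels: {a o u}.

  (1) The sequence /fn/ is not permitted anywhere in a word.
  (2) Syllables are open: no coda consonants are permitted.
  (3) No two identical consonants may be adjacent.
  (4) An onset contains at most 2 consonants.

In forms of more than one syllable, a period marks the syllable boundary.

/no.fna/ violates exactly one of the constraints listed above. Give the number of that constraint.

/no.fna/: contains banned sequence /fn/.
This is a violation of constraint 1: "The sequence /fn/ is not permitted anywhere in a word."
The remaining constraints (2, 3, 4) are satisfied.

1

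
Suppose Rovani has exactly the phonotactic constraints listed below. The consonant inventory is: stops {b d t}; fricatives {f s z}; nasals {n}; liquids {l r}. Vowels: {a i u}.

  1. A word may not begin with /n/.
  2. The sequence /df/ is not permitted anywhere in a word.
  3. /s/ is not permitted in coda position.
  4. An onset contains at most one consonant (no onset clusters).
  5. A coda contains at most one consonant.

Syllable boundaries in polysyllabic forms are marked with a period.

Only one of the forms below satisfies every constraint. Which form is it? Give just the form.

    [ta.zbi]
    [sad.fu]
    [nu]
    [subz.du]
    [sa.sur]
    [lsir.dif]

[ta.zbi] — violates constraint 4: syllable 2 onset /zb/ has 2 consonants (> 1) → illicit
[sad.fu] — violates constraint 2: contains banned sequence /df/ → illicit
[nu] — violates constraint 1: word begins with /n/ → illicit
[subz.du] — violates constraint 5: syllable 1 coda /bz/ has 2 consonants (> 1) → illicit
[sa.sur] — σ1 onset /s/, coda /∅/ ok; σ2 onset /s/, coda /r/ ok → licit
[lsir.dif] — violates constraint 4: syllable 1 onset /ls/ has 2 consonants (> 1) → illicit

[sa.sur]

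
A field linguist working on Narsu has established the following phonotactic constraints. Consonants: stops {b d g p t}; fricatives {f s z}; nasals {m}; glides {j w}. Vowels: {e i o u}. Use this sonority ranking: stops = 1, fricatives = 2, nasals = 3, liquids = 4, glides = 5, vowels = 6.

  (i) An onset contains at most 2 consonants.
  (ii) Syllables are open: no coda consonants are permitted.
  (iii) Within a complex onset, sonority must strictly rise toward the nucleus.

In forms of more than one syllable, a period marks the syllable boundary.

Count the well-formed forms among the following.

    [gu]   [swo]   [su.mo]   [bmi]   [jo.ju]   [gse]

[gu] — σ1 onset /g/, coda /∅/ ok → well-formed
[swo] — σ1 onset /sw/ (2→5 rises), coda /∅/ ok → well-formed
[su.mo] — σ1 onset /s/, coda /∅/ ok; σ2 onset /m/, coda /∅/ ok → well-formed
[bmi] — σ1 onset /bm/ (1→3 rises), coda /∅/ ok → well-formed
[jo.ju] — σ1 onset /j/, coda /∅/ ok; σ2 onset /j/, coda /∅/ ok → well-formed
[gse] — σ1 onset /gs/ (1→2 rises), coda /∅/ ok → well-formed
Well-formed: [gu], [swo], [su.mo], [bmi], [jo.ju], [gse] → 6.

6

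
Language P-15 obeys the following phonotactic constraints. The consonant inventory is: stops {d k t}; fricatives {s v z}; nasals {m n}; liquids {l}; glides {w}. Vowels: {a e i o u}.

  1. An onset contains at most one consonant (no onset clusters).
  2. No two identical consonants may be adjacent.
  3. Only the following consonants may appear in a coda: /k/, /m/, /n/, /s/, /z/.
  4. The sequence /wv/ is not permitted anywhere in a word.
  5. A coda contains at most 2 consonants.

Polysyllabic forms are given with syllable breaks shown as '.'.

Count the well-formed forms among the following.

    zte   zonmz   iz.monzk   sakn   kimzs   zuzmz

1

zte — violates constraint 1: syllable 1 onset /zt/ has 2 consonants (> 1) → ill-formed
zonmz — violates constraint 5: syllable 1 coda /nmz/ has 3 consonants (> 2) → ill-formed
iz.monzk — violates constraint 5: syllable 2 coda /nzk/ has 3 consonants (> 2) → ill-formed
sakn — σ1 onset /s/, coda /kn/ (2C) ok → well-formed
kimzs — violates constraint 5: syllable 1 coda /mzs/ has 3 consonants (> 2) → ill-formed
zuzmz — violates constraint 5: syllable 1 coda /zmz/ has 3 consonants (> 2) → ill-formed
Well-formed: sakn → 1.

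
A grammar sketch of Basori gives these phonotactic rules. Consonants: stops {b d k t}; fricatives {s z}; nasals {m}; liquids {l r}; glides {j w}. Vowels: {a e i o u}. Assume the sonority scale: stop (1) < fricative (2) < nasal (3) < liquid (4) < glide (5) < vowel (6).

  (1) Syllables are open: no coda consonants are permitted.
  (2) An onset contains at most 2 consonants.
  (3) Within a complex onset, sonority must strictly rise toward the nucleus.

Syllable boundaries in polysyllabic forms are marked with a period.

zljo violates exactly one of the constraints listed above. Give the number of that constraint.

zljo: syllable 1 onset /zlj/ has 3 consonants (> 2).
This is a violation of constraint 2: "An onset contains at most 2 consonants."
The remaining constraints (1, 3) are satisfied.

2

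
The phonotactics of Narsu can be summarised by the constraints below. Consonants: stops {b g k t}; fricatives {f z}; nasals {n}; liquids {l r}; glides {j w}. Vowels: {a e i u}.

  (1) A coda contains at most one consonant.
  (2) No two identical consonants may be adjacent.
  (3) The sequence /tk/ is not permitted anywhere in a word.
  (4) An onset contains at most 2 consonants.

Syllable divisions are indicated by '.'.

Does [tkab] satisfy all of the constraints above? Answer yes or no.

[tkab] — violates constraint 3: contains banned sequence /tk/ → illicit

no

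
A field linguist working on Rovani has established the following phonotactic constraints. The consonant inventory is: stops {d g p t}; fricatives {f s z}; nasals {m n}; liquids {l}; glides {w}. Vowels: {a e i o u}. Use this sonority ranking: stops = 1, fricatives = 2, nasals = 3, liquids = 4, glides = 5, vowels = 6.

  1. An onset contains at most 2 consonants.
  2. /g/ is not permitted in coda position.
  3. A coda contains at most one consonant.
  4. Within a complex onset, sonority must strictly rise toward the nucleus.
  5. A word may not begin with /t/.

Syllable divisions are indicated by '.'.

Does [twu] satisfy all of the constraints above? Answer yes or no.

[twu] — violates constraint 5: word begins with /t/ → not permitted

no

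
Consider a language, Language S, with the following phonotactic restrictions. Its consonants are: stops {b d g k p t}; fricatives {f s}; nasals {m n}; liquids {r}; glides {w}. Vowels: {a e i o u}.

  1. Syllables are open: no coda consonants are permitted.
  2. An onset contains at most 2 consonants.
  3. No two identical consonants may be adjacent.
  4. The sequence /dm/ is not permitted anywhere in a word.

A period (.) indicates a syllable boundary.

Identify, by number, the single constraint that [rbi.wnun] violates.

1

[rbi.wnun]: syllable 2 coda /n/ has 1 consonant (> 0).
This is a violation of constraint 1: "Syllables are open: no coda consonants are permitted."
The remaining constraints (2, 3, 4) are satisfied.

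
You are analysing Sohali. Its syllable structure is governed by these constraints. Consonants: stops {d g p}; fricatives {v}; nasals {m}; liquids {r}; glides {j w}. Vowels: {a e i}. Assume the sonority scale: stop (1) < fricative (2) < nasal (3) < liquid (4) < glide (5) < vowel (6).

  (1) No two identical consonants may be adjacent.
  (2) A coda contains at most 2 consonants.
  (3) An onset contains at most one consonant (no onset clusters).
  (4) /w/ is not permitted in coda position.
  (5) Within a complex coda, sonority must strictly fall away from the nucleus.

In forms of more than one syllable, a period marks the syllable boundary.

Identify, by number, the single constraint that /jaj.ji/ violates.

/jaj.ji/: adjacent identical consonants /jj/.
This is a violation of constraint 1: "No two identical consonants may be adjacent."
The remaining constraints (2, 3, 4, 5) are satisfied.

1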